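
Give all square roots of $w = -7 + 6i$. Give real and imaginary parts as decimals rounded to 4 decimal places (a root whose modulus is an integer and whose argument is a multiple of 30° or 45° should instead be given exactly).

|w| = sqrt(85) ≈ 9.219544, arg(w) ≈ 139.398705°
Root modulus = sqrt(85)^(1/2) ≈ 3.036370
Root arguments: θ_k = (arg(w) + 360°k)/2 for k = 0, 1, ..., 1
Compute each root as (root modulus)(cos θ_k + i sin θ_k) using full-precision intermediates, then round to 4 decimal places.
Roots: 1.0535 + 2.8478i, -1.0535 - 2.8478i


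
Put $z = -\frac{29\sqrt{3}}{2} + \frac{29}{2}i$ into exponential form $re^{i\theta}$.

r = |z| = sqrt((-29*sqrt(3)/2)^2 + (29/2)^2) = sqrt(2523/4 + 841/4) = sqrt(841) = 29
θ = arctan(b/a) = arctan(14.5/-25.1147) (quadrant-adjusted) = 150° = 5π/6
z = 29e^(i*5π/6)


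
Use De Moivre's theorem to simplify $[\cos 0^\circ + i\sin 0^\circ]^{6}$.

By De Moivre: z^n = r^n(cos(nθ) + i sin(nθ))
= 1^6(cos(6*0°) + i sin(6*0°))
= 1(cos 0° + i sin 0°)
= 1


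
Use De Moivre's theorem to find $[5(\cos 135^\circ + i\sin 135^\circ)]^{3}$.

By De Moivre: z^n = r^n(cos(nθ) + i sin(nθ))
= 5^3(cos(3*135°) + i sin(3*135°))
= 125(cos 45° + i sin 45°)
= 125*sqrt(2)/2 + (125*sqrt(2)/2)i


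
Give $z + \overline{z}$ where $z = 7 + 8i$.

z + conjugate(z) = (a + bi) + (a - bi) = 2a
= 2 * 7 = 14


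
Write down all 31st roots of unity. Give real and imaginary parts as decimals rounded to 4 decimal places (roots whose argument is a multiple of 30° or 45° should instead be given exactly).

ω_k = e^(2πik/31) = cos(2πk/31) + i sin(2πk/31) for k = 0, 1, ..., 30
Roots: 1, 0.9795 + 0.2013i, 0.9190 + 0.3944i, 0.8208 + 0.5713i, 0.6890 + 0.7248i, 0.5290 + 0.8486i, 0.3473 + 0.9378i, 0.1514 + 0.9885i, -0.0506 + 0.9987i, -0.2507 + 0.9681i, -0.4404 + 0.8978i, -0.6121 + 0.7908i, -0.7588 + 0.6514i, -0.8743 + 0.4853i, -0.9541 + 0.2994i, -0.9949 + 0.1012i, -0.9949 - 0.1012i, -0.9541 - 0.2994i, -0.8743 - 0.4853i, -0.7588 - 0.6514i, -0.6121 - 0.7908i, -0.4404 - 0.8978i, -0.2507 - 0.9681i, -0.0506 - 0.9987i, 0.1514 - 0.9885i, 0.3473 - 0.9378i, 0.5290 - 0.8486i, 0.6890 - 0.7248i, 0.8208 - 0.5713i, 0.9190 - 0.3944i, 0.9795 - 0.2013i


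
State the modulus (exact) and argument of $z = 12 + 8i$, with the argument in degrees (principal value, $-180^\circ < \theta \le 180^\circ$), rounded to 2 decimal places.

|z| = sqrt(12^2 + 8^2) = sqrt(208)
arg(z) = arctan(b/a) = arctan(8/12) (quadrant-adjusted) = 33.69°


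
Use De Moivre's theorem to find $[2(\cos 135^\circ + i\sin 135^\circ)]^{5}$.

By De Moivre: z^n = r^n(cos(nθ) + i sin(nθ))
= 2^5(cos(5*135°) + i sin(5*135°))
= 32(cos 315° + i sin 315°)
= 16*sqrt(2) - 16*sqrt(2)i


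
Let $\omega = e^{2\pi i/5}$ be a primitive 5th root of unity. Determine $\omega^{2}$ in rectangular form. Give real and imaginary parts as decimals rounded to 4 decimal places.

ω^2 = e^(2πi·2/5) = e^(i·4π/5)
= cos(4π/5) + i sin(4π/5)
= -0.8090 + 0.5878i


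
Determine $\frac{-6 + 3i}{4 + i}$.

Multiply numerator and denominator by conjugate (4 - i):
= (-6 + 3i)(4 - i) / (4^2 + 1^2)
= (-21 + 18i) / 17
= -21/17 + (18/17)i


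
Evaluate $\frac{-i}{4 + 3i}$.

Multiply numerator and denominator by conjugate (4 - 3i):
= (-i)(4 - 3i) / (4^2 + 3^2)
= (-3 - 4i) / 25
= -3/25 - (4/25)i


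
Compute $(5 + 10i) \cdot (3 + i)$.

(a1*a2 - b1*b2) + (a1*b2 + b1*a2)i
= (15 - 10) + (5 + 30)i
= 5 + 35i


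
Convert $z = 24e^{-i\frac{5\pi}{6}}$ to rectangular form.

a = r cos θ = 24 * -sqrt(3)/2 = -12*sqrt(3)
b = r sin θ = 24 * -1/2 = -12
z = -12*sqrt(3) - 12i


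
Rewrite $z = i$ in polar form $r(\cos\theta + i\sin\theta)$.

r = |z| = sqrt(a^2 + b^2) = sqrt((0)^2 + (1)^2) = sqrt(0 + 1) = sqrt(1) = 1
a = 0 and b > 0, so z lies on the positive imaginary axis: θ = 90°
z = 1(cos 90° + i sin 90°)


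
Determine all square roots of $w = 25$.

|w| = 25, arg(w) = 0°
Root modulus = 25^(1/2) = 5
Root arguments: θ_k = (0° + 360°k)/2 for k = 0, 1, ..., 1
Roots: 5, -5


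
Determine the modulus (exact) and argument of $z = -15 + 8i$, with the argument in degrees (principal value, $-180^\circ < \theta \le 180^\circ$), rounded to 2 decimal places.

|z| = sqrt((-15)^2 + 8^2) = 17
arg(z) = arctan(b/a) = arctan(8/-15) (quadrant-adjusted) = 151.93°


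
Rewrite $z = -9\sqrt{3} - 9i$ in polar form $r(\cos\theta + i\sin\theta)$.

r = |z| = sqrt(a^2 + b^2) = sqrt((-9*sqrt(3))^2 + (-9)^2) = sqrt(243 + 81) = sqrt(324) = 18
θ = arctan(b/a) = arctan(-9/-15.5885) (quadrant-adjusted) = 210°
z = 18(cos 210° + i sin 210°)


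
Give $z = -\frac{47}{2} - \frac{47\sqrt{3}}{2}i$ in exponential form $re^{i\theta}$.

r = |z| = sqrt((-47/2)^2 + (-47*sqrt(3)/2)^2) = sqrt(2209/4 + 6627/4) = sqrt(2209) = 47
θ = arctan(b/a) = arctan(-40.7032/-23.5) (quadrant-adjusted) = 240° = 4π/3
z = 47e^(i*4π/3)


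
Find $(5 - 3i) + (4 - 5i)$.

(5 + 4) + (-3 + (-5))i = 9 - 8i


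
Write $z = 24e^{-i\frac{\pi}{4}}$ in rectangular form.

a = r cos θ = 24 * sqrt(2)/2 = 12*sqrt(2)
b = r sin θ = 24 * -sqrt(2)/2 = -12*sqrt(2)
z = 12*sqrt(2) - 12*sqrt(2)i


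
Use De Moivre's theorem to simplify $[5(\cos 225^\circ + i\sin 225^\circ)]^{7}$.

By De Moivre: z^n = r^n(cos(nθ) + i sin(nθ))
= 5^7(cos(7*225°) + i sin(7*225°))
= 78125(cos 135° + i sin 135°)
= -78125*sqrt(2)/2 + (78125*sqrt(2)/2)i


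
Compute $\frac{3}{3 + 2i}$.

Multiply numerator and denominator by conjugate (3 - 2i):
= (3)(3 - 2i) / (3^2 + 2^2)
= (9 - 6i) / 13
= 9/13 - (6/13)i


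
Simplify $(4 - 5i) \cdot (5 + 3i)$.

(a1*a2 - b1*b2) + (a1*b2 + b1*a2)i
= (20 - (-15)) + (12 + (-25))i
= 35 - 13i


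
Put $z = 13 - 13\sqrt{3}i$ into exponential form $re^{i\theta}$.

r = |z| = sqrt((13)^2 + (-13*sqrt(3))^2) = sqrt(169 + 507) = sqrt(676) = 26
θ = arctan(b/a) = arctan(-22.5167/13) (quadrant-adjusted) = -60° = -π/3
z = 26e^(-i*π/3)


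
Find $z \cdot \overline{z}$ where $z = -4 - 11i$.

z * conjugate(z) = |z|^2 = a^2 + b^2
= (-4)^2 + (-11)^2 = 137


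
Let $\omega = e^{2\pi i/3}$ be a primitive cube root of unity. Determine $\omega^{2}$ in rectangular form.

ω^2 = e^(2πi·2/3) = e^(i·4π/3)
= cos(4π/3) + i sin(4π/3)
= -1/2 - (sqrt(3)/2)i


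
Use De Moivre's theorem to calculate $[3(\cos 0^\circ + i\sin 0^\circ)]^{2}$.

By De Moivre: z^n = r^n(cos(nθ) + i sin(nθ))
= 3^2(cos(2*0°) + i sin(2*0°))
= 9(cos 0° + i sin 0°)
= 9


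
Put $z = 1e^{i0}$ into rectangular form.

a = r cos θ = 1 * 1 = 1
b = r sin θ = 1 * 0 = 0
z = 1


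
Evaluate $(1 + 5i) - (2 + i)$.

(1 - 2) + (5 - 1)i = -1 + 4i


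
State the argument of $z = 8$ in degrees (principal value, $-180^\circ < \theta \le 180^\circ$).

b = 0 and a > 0, so z lies on the positive real axis: θ = 0°


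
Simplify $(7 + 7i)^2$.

(a + bi)^2 = a^2 - b^2 + 2abi
= 7^2 - 7^2 + 2*7*7i
= 98i


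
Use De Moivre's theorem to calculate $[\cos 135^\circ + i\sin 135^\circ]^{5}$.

By De Moivre: z^n = r^n(cos(nθ) + i sin(nθ))
= 1^5(cos(5*135°) + i sin(5*135°))
= 1(cos 315° + i sin 315°)
= sqrt(2)/2 - (sqrt(2)/2)i


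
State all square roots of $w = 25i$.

|w| = 25, arg(w) = 90°
Root modulus = 25^(1/2) = 5
Root arguments: θ_k = (90° + 360°k)/2 for k = 0, 1, ..., 1
Roots: 5*sqrt(2)/2 + (5*sqrt(2)/2)i, -5*sqrt(2)/2 - (5*sqrt(2)/2)i


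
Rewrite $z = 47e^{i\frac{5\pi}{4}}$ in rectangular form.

a = r cos θ = 47 * -sqrt(2)/2 = -47*sqrt(2)/2
b = r sin θ = 47 * -sqrt(2)/2 = -47*sqrt(2)/2
z = -47*sqrt(2)/2 - (47*sqrt(2)/2)i


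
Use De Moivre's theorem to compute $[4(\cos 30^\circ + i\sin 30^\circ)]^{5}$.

By De Moivre: z^n = r^n(cos(nθ) + i sin(nθ))
= 4^5(cos(5*30°) + i sin(5*30°))
= 1024(cos 150° + i sin 150°)
= -512*sqrt(3) + 512i


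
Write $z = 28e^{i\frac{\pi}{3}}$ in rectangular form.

a = r cos θ = 28 * 1/2 = 14
b = r sin θ = 28 * sqrt(3)/2 = 14*sqrt(3)
z = 14 + 14*sqrt(3)i


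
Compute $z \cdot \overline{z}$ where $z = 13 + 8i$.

z * conjugate(z) = |z|^2 = a^2 + b^2
= 13^2 + 8^2 = 233


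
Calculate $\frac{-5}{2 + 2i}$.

Multiply numerator and denominator by conjugate (2 - 2i):
= (-5)(2 - 2i) / (2^2 + 2^2)
= (-10 + 10i) / 8
Divide through by 2: (-5 + 5i) / 4
= -5/4 + (5/4)i


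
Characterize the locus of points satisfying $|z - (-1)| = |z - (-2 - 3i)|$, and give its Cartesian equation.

|z - z1| = |z - z2| means z is equidistant from z1 and z2,
i.e. the perpendicular bisector of the segment from (-1, 0) to (-2, -3) (midpoint (-3/2, -3/2)).
With z = x + yi, square both sides:
(x - (-1))^2 + (y - 0)^2 = (x - (-2))^2 + (y - (-3))^2
The x^2 and y^2 terms cancel: -2x + (-6)y = 13 - 1 = 12
Simplify: x + 3y = -6
Locus: Perpendicular bisector of the segment from (-1, 0) to (-2, -3): the line x + 3y = -6


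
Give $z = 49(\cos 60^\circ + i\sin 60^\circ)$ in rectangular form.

a = r cos θ = 49 * 1/2 = 49/2
b = r sin θ = 49 * sqrt(3)/2 = 49*sqrt(3)/2
z = 49/2 + (49*sqrt(3)/2)i


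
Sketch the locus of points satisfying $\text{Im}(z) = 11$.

Im(z) = y where z = x + yi; the equation y = 11 is satisfied by all points with that y-coordinate
Locus: Horizontal line y = 11


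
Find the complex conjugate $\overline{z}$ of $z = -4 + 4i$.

If z = a + bi, then conjugate(z) = a - bi
conjugate(-4 + 4i) = -4 - 4i


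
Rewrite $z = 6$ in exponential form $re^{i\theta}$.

r = |z| = sqrt((6)^2 + (0)^2) = sqrt(36 + 0) = sqrt(36) = 6
b = 0 and a > 0, so z lies on the positive real axis: θ = 0
z = 6e^(i*0) = 6


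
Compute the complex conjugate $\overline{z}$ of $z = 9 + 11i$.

If z = a + bi, then conjugate(z) = a - bi
conjugate(9 + 11i) = 9 - 11i


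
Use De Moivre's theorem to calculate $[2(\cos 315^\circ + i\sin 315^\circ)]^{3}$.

By De Moivre: z^n = r^n(cos(nθ) + i sin(nθ))
= 2^3(cos(3*315°) + i sin(3*315°))
= 8(cos 225° + i sin 225°)
= -4*sqrt(2) - 4*sqrt(2)i


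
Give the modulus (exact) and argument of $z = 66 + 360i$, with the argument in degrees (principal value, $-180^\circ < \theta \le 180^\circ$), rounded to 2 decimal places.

|z| = sqrt(66^2 + 360^2) = 366
arg(z) = arctan(b/a) = arctan(360/66) (quadrant-adjusted) = 79.61°


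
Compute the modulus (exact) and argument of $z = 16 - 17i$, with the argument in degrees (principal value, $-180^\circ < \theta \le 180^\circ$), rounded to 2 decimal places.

|z| = sqrt(16^2 + (-17)^2) = sqrt(545)
arg(z) = arctan(b/a) = arctan(-17/16) (quadrant-adjusted) = -46.74°


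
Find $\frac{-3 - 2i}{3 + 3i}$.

Multiply numerator and denominator by conjugate (3 - 3i):
= (-3 - 2i)(3 - 3i) / (3^2 + 3^2)
= (-15 + 3i) / 18
Divide through by 3: (-5 + i) / 6
= -5/6 + (1/6)i


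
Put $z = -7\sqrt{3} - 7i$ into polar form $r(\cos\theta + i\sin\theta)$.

r = |z| = sqrt(a^2 + b^2) = sqrt((-7*sqrt(3))^2 + (-7)^2) = sqrt(147 + 49) = sqrt(196) = 14
θ = arctan(b/a) = arctan(-7/-12.1244) (quadrant-adjusted) = 210°
z = 14(cos 210° + i sin 210°)


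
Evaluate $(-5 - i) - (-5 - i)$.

(-5 - (-5)) + (-1 - (-1))i = 0


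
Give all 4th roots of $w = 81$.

|w| = 81, arg(w) = 0°
Root modulus = 81^(1/4) = 3
Root arguments: θ_k = (0° + 360°k)/4 for k = 0, 1, ..., 3
Roots: 3, 3i, -3, -3i


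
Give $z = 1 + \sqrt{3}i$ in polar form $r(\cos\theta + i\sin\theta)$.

r = |z| = sqrt(a^2 + b^2) = sqrt((1)^2 + (sqrt(3))^2) = sqrt(1 + 3) = sqrt(4) = 2
θ = arctan(b/a) = arctan(1.7321/1) (quadrant-adjusted) = 60°
z = 2(cos 60° + i sin 60°)


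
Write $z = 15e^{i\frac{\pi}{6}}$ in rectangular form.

a = r cos θ = 15 * sqrt(3)/2 = 15*sqrt(3)/2
b = r sin θ = 15 * 1/2 = 15/2
z = 15*sqrt(3)/2 + (15/2)i


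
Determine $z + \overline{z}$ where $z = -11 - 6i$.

z + conjugate(z) = (a + bi) + (a - bi) = 2a
= 2 * (-11) = -22


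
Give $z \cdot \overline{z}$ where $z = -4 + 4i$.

z * conjugate(z) = |z|^2 = a^2 + b^2
= (-4)^2 + 4^2 = 32


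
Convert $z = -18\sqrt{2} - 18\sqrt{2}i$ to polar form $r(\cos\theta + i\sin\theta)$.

r = |z| = sqrt(a^2 + b^2) = sqrt((-18*sqrt(2))^2 + (-18*sqrt(2))^2) = sqrt(648 + 648) = sqrt(1296) = 36
θ = arctan(b/a) = arctan(-25.4558/-25.4558) (quadrant-adjusted) = 225°
z = 36(cos 225° + i sin 225°)


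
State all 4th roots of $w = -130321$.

|w| = 130321, arg(w) = 180°
Root modulus = 130321^(1/4) = 19
Root arguments: θ_k = (180° + 360°k)/4 for k = 0, 1, ..., 3
Roots: 19*sqrt(2)/2 + (19*sqrt(2)/2)i, -19*sqrt(2)/2 + (19*sqrt(2)/2)i, -19*sqrt(2)/2 - (19*sqrt(2)/2)i, 19*sqrt(2)/2 - (19*sqrt(2)/2)i


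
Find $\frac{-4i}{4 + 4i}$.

Multiply numerator and denominator by conjugate (4 - 4i):
= (-4i)(4 - 4i) / (4^2 + 4^2)
= (-16 - 16i) / 32
Divide through by 16: (-1 - i) / 2
= -1/2 - (1/2)i


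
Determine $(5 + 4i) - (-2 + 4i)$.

(5 - (-2)) + (4 - 4)i = 7


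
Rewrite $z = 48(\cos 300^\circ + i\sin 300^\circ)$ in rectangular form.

a = r cos θ = 48 * 1/2 = 24
b = r sin θ = 48 * -sqrt(3)/2 = -24*sqrt(3)
z = 24 - 24*sqrt(3)i


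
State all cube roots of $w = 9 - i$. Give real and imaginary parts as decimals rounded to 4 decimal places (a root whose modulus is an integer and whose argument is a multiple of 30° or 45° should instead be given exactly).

|w| = sqrt(82) ≈ 9.055385, arg(w) ≈ 353.659808°
Root modulus = sqrt(82)^(1/3) ≈ 2.084342
Root arguments: θ_k = (arg(w) + 360°k)/3 for k = 0, 1, ..., 2
Compute each root as (root modulus)(cos θ_k + i sin θ_k) using full-precision intermediates, then round to 4 decimal places.
Roots: -0.9749 + 1.8423i, -1.1080 - 1.7654i, 2.0829 - 0.0769i


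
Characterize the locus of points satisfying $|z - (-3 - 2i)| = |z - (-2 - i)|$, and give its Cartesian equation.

|z - z1| = |z - z2| means z is equidistant from z1 and z2,
i.e. the perpendicular bisector of the segment from (-3, -2) to (-2, -1) (midpoint (-5/2, -3/2)).
With z = x + yi, square both sides:
(x - (-3))^2 + (y - (-2))^2 = (x - (-2))^2 + (y - (-1))^2
The x^2 and y^2 terms cancel: 2x + 2y = 5 - 13 = -8
Simplify: x + y = -4
Locus: Perpendicular bisector of the segment from (-3, -2) to (-2, -1): the line x + y = -4


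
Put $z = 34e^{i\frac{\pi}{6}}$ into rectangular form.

a = r cos θ = 34 * sqrt(3)/2 = 17*sqrt(3)
b = r sin θ = 34 * 1/2 = 17
z = 17*sqrt(3) + 17i


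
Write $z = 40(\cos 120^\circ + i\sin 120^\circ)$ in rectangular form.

a = r cos θ = 40 * -1/2 = -20
b = r sin θ = 40 * sqrt(3)/2 = 20*sqrt(3)
z = -20 + 20*sqrt(3)i


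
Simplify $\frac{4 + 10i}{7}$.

Divisor is real, so divide each part by 7:
= 4/7 + (10/7)i


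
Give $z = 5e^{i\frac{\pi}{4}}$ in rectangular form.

a = r cos θ = 5 * sqrt(2)/2 = 5*sqrt(2)/2
b = r sin θ = 5 * sqrt(2)/2 = 5*sqrt(2)/2
z = 5*sqrt(2)/2 + (5*sqrt(2)/2)i


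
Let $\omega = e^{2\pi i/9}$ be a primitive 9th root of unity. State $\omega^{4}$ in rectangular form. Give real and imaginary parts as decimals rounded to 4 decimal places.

ω^4 = e^(2πi·4/9) = e^(i·8π/9)
= cos(8π/9) + i sin(8π/9)
= -0.9397 + 0.3420i


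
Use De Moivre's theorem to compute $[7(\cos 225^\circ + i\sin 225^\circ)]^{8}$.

By De Moivre: z^n = r^n(cos(nθ) + i sin(nθ))
= 7^8(cos(8*225°) + i sin(8*225°))
= 5764801(cos 0° + i sin 0°)
= 5764801


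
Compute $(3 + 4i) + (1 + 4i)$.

(3 + 1) + (4 + 4)i = 4 + 8i


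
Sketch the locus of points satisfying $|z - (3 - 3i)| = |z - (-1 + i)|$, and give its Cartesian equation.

|z - z1| = |z - z2| means z is equidistant from z1 and z2,
i.e. the perpendicular bisector of the segment from (3, -3) to (-1, 1) (midpoint (1, -1)).
With z = x + yi, square both sides:
(x - 3)^2 + (y - (-3))^2 = (x - (-1))^2 + (y - 1)^2
The x^2 and y^2 terms cancel: -8x + 8y = 2 - 18 = -16
Simplify: x - y = 2
Locus: Perpendicular bisector of the segment from (3, -3) to (-1, 1): the line x - y = 2


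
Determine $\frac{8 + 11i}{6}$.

Divisor is real, so divide each part by 6:
= 4/3 + (11/6)i


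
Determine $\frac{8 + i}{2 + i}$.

Multiply numerator and denominator by conjugate (2 - i):
= (8 + i)(2 - i) / (2^2 + 1^2)
= (17 - 6i) / 5
= 17/5 - (6/5)i


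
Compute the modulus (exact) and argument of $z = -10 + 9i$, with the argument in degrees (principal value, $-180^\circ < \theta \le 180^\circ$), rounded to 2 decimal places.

|z| = sqrt((-10)^2 + 9^2) = sqrt(181)
arg(z) = arctan(b/a) = arctan(9/-10) (quadrant-adjusted) = 138.01°


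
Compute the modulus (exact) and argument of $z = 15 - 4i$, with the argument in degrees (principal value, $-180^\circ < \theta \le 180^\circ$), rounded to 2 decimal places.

|z| = sqrt(15^2 + (-4)^2) = sqrt(241)
arg(z) = arctan(b/a) = arctan(-4/15) (quadrant-adjusted) = -14.93°


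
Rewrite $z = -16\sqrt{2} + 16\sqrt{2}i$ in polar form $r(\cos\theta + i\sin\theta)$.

r = |z| = sqrt(a^2 + b^2) = sqrt((-16*sqrt(2))^2 + (16*sqrt(2))^2) = sqrt(512 + 512) = sqrt(1024) = 32
θ = arctan(b/a) = arctan(22.6274/-22.6274) (quadrant-adjusted) = 135°
z = 32(cos 135° + i sin 135°)


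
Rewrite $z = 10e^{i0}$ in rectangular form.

a = r cos θ = 10 * 1 = 10
b = r sin θ = 10 * 0 = 0
z = 10


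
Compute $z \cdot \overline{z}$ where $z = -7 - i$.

z * conjugate(z) = |z|^2 = a^2 + b^2
= (-7)^2 + (-1)^2 = 50


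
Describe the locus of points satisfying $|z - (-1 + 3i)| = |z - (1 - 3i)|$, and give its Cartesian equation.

|z - z1| = |z - z2| means z is equidistant from z1 and z2,
i.e. the perpendicular bisector of the segment from (-1, 3) to (1, -3) (midpoint (0, 0)).
With z = x + yi, square both sides:
(x - (-1))^2 + (y - 3)^2 = (x - 1)^2 + (y - (-3))^2
The x^2 and y^2 terms cancel: 4x + (-12)y = 10 - 10 = 0
Simplify: x - 3y = 0
Locus: Perpendicular bisector of the segment from (-1, 3) to (1, -3): the line x - 3y = 0


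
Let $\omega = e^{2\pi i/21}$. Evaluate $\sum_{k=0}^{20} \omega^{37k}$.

Let ζ = ω^37 = e^(2πi·37/21). Since 21 ∤ 37, ζ ≠ 1.
Sum = Σ_{k=0}^{20} ζ^k = (ζ^21 - 1)/(ζ - 1) = (ω^{37·21} - 1)/(ζ - 1) = (1 - 1)/(ζ - 1) = 0


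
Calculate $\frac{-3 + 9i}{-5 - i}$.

Multiply numerator and denominator by conjugate (-5 + i):
= (-3 + 9i)(-5 + i) / ((-5)^2 + (-1)^2)
= (6 - 48i) / 26
Divide through by 2: (3 - 24i) / 13
= 3/13 - (24/13)i


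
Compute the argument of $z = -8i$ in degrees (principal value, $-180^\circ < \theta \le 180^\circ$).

a = 0 and b < 0, so z lies on the negative imaginary axis: θ = -90°


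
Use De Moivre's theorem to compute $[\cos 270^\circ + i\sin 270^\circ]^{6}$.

By De Moivre: z^n = r^n(cos(nθ) + i sin(nθ))
= 1^6(cos(6*270°) + i sin(6*270°))
= 1(cos 180° + i sin 180°)
= -1


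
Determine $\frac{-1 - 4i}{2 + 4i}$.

Multiply numerator and denominator by conjugate (2 - 4i):
= (-1 - 4i)(2 - 4i) / (2^2 + 4^2)
= (-18 - 4i) / 20
Divide through by 2: (-9 - 2i) / 10
= -9/10 - (1/5)i


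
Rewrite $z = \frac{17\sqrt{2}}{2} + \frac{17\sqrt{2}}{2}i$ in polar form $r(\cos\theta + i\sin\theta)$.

r = |z| = sqrt(a^2 + b^2) = sqrt((17*sqrt(2)/2)^2 + (17*sqrt(2)/2)^2) = sqrt(289/2 + 289/2) = sqrt(289) = 17
θ = arctan(b/a) = arctan(12.0208/12.0208) (quadrant-adjusted) = 45°
z = 17(cos 45° + i sin 45°)


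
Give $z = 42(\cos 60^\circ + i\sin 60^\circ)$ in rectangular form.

a = r cos θ = 42 * 1/2 = 21
b = r sin θ = 42 * sqrt(3)/2 = 21*sqrt(3)
z = 21 + 21*sqrt(3)i


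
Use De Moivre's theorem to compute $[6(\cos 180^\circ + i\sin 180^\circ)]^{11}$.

By De Moivre: z^n = r^n(cos(nθ) + i sin(nθ))
= 6^11(cos(11*180°) + i sin(11*180°))
= 362797056(cos 180° + i sin 180°)
= -362797056


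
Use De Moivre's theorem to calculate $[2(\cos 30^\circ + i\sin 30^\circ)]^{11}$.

By De Moivre: z^n = r^n(cos(nθ) + i sin(nθ))
= 2^11(cos(11*30°) + i sin(11*30°))
= 2048(cos 330° + i sin 330°)
= 1024*sqrt(3) - 1024i


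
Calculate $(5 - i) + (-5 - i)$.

(5 + (-5)) + (-1 + (-1))i = -2i


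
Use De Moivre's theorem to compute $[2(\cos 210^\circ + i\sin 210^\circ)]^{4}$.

By De Moivre: z^n = r^n(cos(nθ) + i sin(nθ))
= 2^4(cos(4*210°) + i sin(4*210°))
= 16(cos 120° + i sin 120°)
= -8 + 8*sqrt(3)i


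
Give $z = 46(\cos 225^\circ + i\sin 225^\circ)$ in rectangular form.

a = r cos θ = 46 * -sqrt(2)/2 = -23*sqrt(2)
b = r sin θ = 46 * -sqrt(2)/2 = -23*sqrt(2)
z = -23*sqrt(2) - 23*sqrt(2)i


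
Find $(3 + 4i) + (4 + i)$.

(3 + 4) + (4 + 1)i = 7 + 5i


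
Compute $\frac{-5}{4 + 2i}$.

Multiply numerator and denominator by conjugate (4 - 2i):
= (-5)(4 - 2i) / (4^2 + 2^2)
= (-20 + 10i) / 20
Divide through by 10: (-2 + i) / 2
= -1 + (1/2)i


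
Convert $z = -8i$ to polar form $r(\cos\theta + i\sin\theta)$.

r = |z| = sqrt(a^2 + b^2) = sqrt((0)^2 + (-8)^2) = sqrt(0 + 64) = sqrt(64) = 8
a = 0 and b < 0, so z lies on the negative imaginary axis: θ = 270°
z = 8(cos 270° + i sin 270°)


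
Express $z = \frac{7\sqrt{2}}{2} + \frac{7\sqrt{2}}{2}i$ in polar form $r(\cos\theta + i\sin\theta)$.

r = |z| = sqrt(a^2 + b^2) = sqrt((7*sqrt(2)/2)^2 + (7*sqrt(2)/2)^2) = sqrt(49/2 + 49/2) = sqrt(49) = 7
θ = arctan(b/a) = arctan(4.9497/4.9497) (quadrant-adjusted) = 45°
z = 7(cos 45° + i sin 45°)


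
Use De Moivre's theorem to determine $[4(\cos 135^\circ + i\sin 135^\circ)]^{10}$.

By De Moivre: z^n = r^n(cos(nθ) + i sin(nθ))
= 4^10(cos(10*135°) + i sin(10*135°))
= 1048576(cos 270° + i sin 270°)
= -1048576i


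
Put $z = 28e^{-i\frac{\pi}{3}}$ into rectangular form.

a = r cos θ = 28 * 1/2 = 14
b = r sin θ = 28 * -sqrt(3)/2 = -14*sqrt(3)
z = 14 - 14*sqrt(3)i


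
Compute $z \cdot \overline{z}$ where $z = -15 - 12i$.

z * conjugate(z) = |z|^2 = a^2 + b^2
= (-15)^2 + (-12)^2 = 369


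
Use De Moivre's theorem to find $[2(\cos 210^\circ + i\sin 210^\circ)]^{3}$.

By De Moivre: z^n = r^n(cos(nθ) + i sin(nθ))
= 2^3(cos(3*210°) + i sin(3*210°))
= 8(cos 270° + i sin 270°)
= -8i


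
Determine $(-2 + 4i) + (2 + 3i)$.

(-2 + 2) + (4 + 3)i = 7i


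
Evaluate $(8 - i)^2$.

(a + bi)^2 = a^2 - b^2 + 2abi
= 8^2 - (-1)^2 + 2*8*(-1)i
= 63 - 16i


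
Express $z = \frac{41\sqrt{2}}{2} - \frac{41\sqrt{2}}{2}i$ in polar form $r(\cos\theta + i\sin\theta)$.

r = |z| = sqrt(a^2 + b^2) = sqrt((41*sqrt(2)/2)^2 + (-41*sqrt(2)/2)^2) = sqrt(1681/2 + 1681/2) = sqrt(1681) = 41
θ = arctan(b/a) = arctan(-28.9914/28.9914) (quadrant-adjusted) = 315°
z = 41(cos 315° + i sin 315°)


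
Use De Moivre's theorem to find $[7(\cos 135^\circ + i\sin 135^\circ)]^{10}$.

By De Moivre: z^n = r^n(cos(nθ) + i sin(nθ))
= 7^10(cos(10*135°) + i sin(10*135°))
= 282475249(cos 270° + i sin 270°)
= -282475249i


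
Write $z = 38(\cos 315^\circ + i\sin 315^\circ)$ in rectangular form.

a = r cos θ = 38 * sqrt(2)/2 = 19*sqrt(2)
b = r sin θ = 38 * -sqrt(2)/2 = -19*sqrt(2)
z = 19*sqrt(2) - 19*sqrt(2)i


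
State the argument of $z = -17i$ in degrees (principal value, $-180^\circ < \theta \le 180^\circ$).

a = 0 and b < 0, so z lies on the negative imaginary axis: θ = -90°


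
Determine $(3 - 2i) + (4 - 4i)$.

(3 + 4) + (-2 + (-4))i = 7 - 6i


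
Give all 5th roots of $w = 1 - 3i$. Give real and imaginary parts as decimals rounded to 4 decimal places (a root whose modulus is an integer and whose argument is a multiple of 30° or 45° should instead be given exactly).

|w| = sqrt(10) ≈ 3.162278, arg(w) ≈ 288.434949°
Root modulus = sqrt(10)^(1/5) ≈ 1.258925
Root arguments: θ_k = (arg(w) + 360°k)/5 for k = 0, 1, ..., 4
Compute each root as (root modulus)(cos θ_k + i sin θ_k) using full-precision intermediates, then round to 4 decimal places.
Roots: 0.6730 + 1.0640i, -0.8039 + 0.9688i, -1.1698 - 0.4652i, 0.0810 - 1.2563i, 1.2198 - 0.3112i


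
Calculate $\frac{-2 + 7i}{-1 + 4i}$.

Multiply numerator and denominator by conjugate (-1 - 4i):
= (-2 + 7i)(-1 - 4i) / ((-1)^2 + 4^2)
= (30 + i) / 17
= 30/17 + (1/17)i


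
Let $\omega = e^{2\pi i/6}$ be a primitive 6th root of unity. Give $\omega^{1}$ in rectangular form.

ω^1 = e^(2πi·1/6) = e^(i·1π/3)
= cos(1π/3) + i sin(1π/3)
= 1/2 + (sqrt(3)/2)i


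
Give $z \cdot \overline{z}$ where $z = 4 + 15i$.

z * conjugate(z) = |z|^2 = a^2 + b^2
= 4^2 + 15^2 = 241


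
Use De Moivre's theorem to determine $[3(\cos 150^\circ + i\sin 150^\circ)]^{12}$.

By De Moivre: z^n = r^n(cos(nθ) + i sin(nθ))
= 3^12(cos(12*150°) + i sin(12*150°))
= 531441(cos 0° + i sin 0°)
= 531441


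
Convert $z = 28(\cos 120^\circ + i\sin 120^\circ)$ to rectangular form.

a = r cos θ = 28 * -1/2 = -14
b = r sin θ = 28 * sqrt(3)/2 = 14*sqrt(3)
z = -14 + 14*sqrt(3)i


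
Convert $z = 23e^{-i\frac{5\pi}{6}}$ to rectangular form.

a = r cos θ = 23 * -sqrt(3)/2 = -23*sqrt(3)/2
b = r sin θ = 23 * -1/2 = -23/2
z = -23*sqrt(3)/2 - (23/2)i


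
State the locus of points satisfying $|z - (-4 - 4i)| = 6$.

|z - z0| = r describes a circle centered at z0 with radius r
Here z0 = -4 - 4i and r = 6
Locus: Circle centered at (-4, -4) with radius 6


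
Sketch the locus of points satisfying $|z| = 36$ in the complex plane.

|z| = 36 means sqrt(x^2 + y^2) = 36
This is a circle of radius 36 centered at the origin


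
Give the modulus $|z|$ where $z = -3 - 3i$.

|z| = sqrt(a^2 + b^2) = sqrt((-3)^2 + (-3)^2) = sqrt(18) = sqrt(18)


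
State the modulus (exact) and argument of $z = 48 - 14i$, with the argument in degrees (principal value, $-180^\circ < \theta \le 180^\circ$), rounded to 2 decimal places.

|z| = sqrt(48^2 + (-14)^2) = 50
arg(z) = arctan(b/a) = arctan(-14/48) (quadrant-adjusted) = -16.26°


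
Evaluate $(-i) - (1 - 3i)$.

(0 - 1) + (-1 - (-3))i = -1 + 2i


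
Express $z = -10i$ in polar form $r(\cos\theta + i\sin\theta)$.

r = |z| = sqrt(a^2 + b^2) = sqrt((0)^2 + (-10)^2) = sqrt(0 + 100) = sqrt(100) = 10
a = 0 and b < 0, so z lies on the negative imaginary axis: θ = 270°
z = 10(cos 270° + i sin 270°)


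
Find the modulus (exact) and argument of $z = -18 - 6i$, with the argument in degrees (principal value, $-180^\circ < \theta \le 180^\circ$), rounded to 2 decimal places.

|z| = sqrt((-18)^2 + (-6)^2) = sqrt(360)
arg(z) = arctan(b/a) = arctan(-6/-18) (quadrant-adjusted) = -161.57°


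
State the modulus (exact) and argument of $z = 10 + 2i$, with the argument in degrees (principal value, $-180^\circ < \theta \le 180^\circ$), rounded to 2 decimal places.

|z| = sqrt(10^2 + 2^2) = sqrt(104)
arg(z) = arctan(b/a) = arctan(2/10) (quadrant-adjusted) = 11.31°


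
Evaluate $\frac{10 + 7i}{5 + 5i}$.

Multiply numerator and denominator by conjugate (5 - 5i):
= (10 + 7i)(5 - 5i) / (5^2 + 5^2)
= (85 - 15i) / 50
Divide through by 5: (17 - 3i) / 10
= 17/10 - (3/10)i


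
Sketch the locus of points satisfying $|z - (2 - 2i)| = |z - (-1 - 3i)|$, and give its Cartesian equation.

|z - z1| = |z - z2| means z is equidistant from z1 and z2,
i.e. the perpendicular bisector of the segment from (2, -2) to (-1, -3) (midpoint (1/2, -5/2)).
With z = x + yi, square both sides:
(x - 2)^2 + (y - (-2))^2 = (x - (-1))^2 + (y - (-3))^2
The x^2 and y^2 terms cancel: -6x + (-2)y = 10 - 8 = 2
Simplify: 3x + y = -1
Locus: Perpendicular bisector of the segment from (2, -2) to (-1, -3): the line 3x + y = -1


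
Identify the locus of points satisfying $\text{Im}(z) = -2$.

Im(z) = y where z = x + yi; the equation y = -2 is satisfied by all points with that y-coordinate
Locus: Horizontal line y = -2


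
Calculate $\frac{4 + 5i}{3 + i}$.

Multiply numerator and denominator by conjugate (3 - i):
= (4 + 5i)(3 - i) / (3^2 + 1^2)
= (17 + 11i) / 10
= 17/10 + (11/10)i


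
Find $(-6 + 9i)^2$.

(a + bi)^2 = a^2 - b^2 + 2abi
= (-6)^2 - 9^2 + 2*(-6)*9i
= -45 - 108i


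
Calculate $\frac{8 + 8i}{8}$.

Divisor is real, so divide each part by 8:
= 1 + i


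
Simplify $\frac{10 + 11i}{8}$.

Divisor is real, so divide each part by 8:
= 5/4 + (11/8)i


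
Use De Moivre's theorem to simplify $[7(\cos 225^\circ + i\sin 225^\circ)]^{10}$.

By De Moivre: z^n = r^n(cos(nθ) + i sin(nθ))
= 7^10(cos(10*225°) + i sin(10*225°))
= 282475249(cos 90° + i sin 90°)
= 282475249i


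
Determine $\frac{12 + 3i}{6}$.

Divisor is real, so divide each part by 6:
= 2 + (1/2)i


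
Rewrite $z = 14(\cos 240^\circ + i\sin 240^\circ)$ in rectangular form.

a = r cos θ = 14 * -1/2 = -7
b = r sin θ = 14 * -sqrt(3)/2 = -7*sqrt(3)
z = -7 - 7*sqrt(3)i


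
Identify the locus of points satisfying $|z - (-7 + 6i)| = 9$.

|z - z0| = r describes a circle centered at z0 with radius r
Here z0 = -7 + 6i and r = 9
Locus: Circle centered at (-7, 6) with radius 9


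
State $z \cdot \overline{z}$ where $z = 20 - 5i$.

z * conjugate(z) = |z|^2 = a^2 + b^2
= 20^2 + (-5)^2 = 425


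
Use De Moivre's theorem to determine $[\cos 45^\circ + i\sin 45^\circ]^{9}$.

By De Moivre: z^n = r^n(cos(nθ) + i sin(nθ))
= 1^9(cos(9*45°) + i sin(9*45°))
= 1(cos 45° + i sin 45°)
= sqrt(2)/2 + (sqrt(2)/2)i


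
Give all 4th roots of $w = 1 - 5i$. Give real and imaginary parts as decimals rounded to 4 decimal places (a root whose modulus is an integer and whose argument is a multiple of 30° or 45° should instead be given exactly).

|w| = sqrt(26) ≈ 5.099020, arg(w) ≈ 281.309932°
Root modulus = sqrt(26)^(1/4) ≈ 1.502698
Root arguments: θ_k = (arg(w) + 360°k)/4 for k = 0, 1, ..., 3
Compute each root as (root modulus)(cos θ_k + i sin θ_k) using full-precision intermediates, then round to 4 decimal places.
Roots: 0.5059 + 1.4150i, -1.4150 + 0.5059i, -0.5059 - 1.4150i, 1.4150 - 0.5059i


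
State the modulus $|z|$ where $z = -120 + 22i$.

|z| = sqrt(a^2 + b^2) = sqrt((-120)^2 + 22^2) = sqrt(14884) = 122


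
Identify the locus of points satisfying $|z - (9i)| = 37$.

|z - z0| = r describes a circle centered at z0 with radius r
Here z0 = 9i and r = 37
Locus: Circle centered at (0, 9) with radius 37


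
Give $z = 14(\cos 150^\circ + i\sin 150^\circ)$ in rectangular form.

a = r cos θ = 14 * -sqrt(3)/2 = -7*sqrt(3)
b = r sin θ = 14 * 1/2 = 7
z = -7*sqrt(3) + 7i


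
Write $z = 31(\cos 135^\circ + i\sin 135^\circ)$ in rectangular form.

a = r cos θ = 31 * -sqrt(2)/2 = -31*sqrt(2)/2
b = r sin θ = 31 * sqrt(2)/2 = 31*sqrt(2)/2
z = -31*sqrt(2)/2 + (31*sqrt(2)/2)i


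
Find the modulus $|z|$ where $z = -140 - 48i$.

|z| = sqrt(a^2 + b^2) = sqrt((-140)^2 + (-48)^2) = sqrt(21904) = 148


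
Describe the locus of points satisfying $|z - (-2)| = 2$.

|z - z0| = r describes a circle centered at z0 with radius r
Here z0 = -2 and r = 2
Locus: Circle centered at (-2, 0) with radius 2


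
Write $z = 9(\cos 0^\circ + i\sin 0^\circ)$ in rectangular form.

a = r cos θ = 9 * 1 = 9
b = r sin θ = 9 * 0 = 0
z = 9


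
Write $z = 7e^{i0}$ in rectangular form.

a = r cos θ = 7 * 1 = 7
b = r sin θ = 7 * 0 = 0
z = 7


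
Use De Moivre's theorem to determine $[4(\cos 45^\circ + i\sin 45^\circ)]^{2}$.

By De Moivre: z^n = r^n(cos(nθ) + i sin(nθ))
= 4^2(cos(2*45°) + i sin(2*45°))
= 16(cos 90° + i sin 90°)
= 16i


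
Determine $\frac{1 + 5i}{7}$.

Divisor is real, so divide each part by 7:
= 1/7 + (5/7)i


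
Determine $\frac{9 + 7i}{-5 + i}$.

Multiply numerator and denominator by conjugate (-5 - i):
= (9 + 7i)(-5 - i) / ((-5)^2 + 1^2)
= (-38 - 44i) / 26
Divide through by 2: (-19 - 22i) / 13
= -19/13 - (22/13)i


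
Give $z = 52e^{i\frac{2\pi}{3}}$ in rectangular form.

a = r cos θ = 52 * -1/2 = -26
b = r sin θ = 52 * sqrt(3)/2 = 26*sqrt(3)
z = -26 + 26*sqrt(3)i


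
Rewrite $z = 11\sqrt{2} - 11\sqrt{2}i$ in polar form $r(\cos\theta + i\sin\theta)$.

r = |z| = sqrt(a^2 + b^2) = sqrt((11*sqrt(2))^2 + (-11*sqrt(2))^2) = sqrt(242 + 242) = sqrt(484) = 22
θ = arctan(b/a) = arctan(-15.5563/15.5563) (quadrant-adjusted) = 315°
z = 22(cos 315° + i sin 315°)


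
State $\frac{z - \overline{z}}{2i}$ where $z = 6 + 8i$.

z - conjugate(z) = 2bi
(z - conjugate(z))/(2i) = 2bi/(2i) = b = 8


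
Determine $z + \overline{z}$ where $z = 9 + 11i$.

z + conjugate(z) = (a + bi) + (a - bi) = 2a
= 2 * 9 = 18


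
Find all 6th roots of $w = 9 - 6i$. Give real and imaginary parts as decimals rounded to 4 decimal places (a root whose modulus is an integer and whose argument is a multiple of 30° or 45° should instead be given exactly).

|w| = sqrt(117) ≈ 10.816654, arg(w) ≈ 326.309932°
Root modulus = sqrt(117)^(1/6) ≈ 1.487130
Root arguments: θ_k = (arg(w) + 360°k)/6 for k = 0, 1, ..., 5
Compute each root as (root modulus)(cos θ_k + i sin θ_k) using full-precision intermediates, then round to 4 decimal places.
Roots: 0.8660 + 1.2090i, -0.6140 + 1.3545i, -1.4800 + 0.1455i, -0.8660 - 1.2090i, 0.6140 - 1.3545i, 1.4800 - 0.1455i


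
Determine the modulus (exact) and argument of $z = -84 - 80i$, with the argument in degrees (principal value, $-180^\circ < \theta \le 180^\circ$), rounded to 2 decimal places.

|z| = sqrt((-84)^2 + (-80)^2) = 116
arg(z) = arctan(b/a) = arctan(-80/-84) (quadrant-adjusted) = -136.40°


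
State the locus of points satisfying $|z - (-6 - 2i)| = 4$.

|z - z0| = r describes a circle centered at z0 with radius r
Here z0 = -6 - 2i and r = 4
Locus: Circle centered at (-6, -2) with radius 4


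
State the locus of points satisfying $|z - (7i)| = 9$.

|z - z0| = r describes a circle centered at z0 with radius r
Here z0 = 7i and r = 9
Locus: Circle centered at (0, 7) with radius 9


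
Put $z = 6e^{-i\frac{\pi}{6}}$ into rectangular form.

a = r cos θ = 6 * sqrt(3)/2 = 3*sqrt(3)
b = r sin θ = 6 * -1/2 = -3
z = 3*sqrt(3) - 3i


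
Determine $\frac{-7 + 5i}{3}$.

Divisor is real, so divide each part by 3:
= -7/3 + (5/3)i


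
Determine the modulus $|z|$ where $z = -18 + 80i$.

|z| = sqrt(a^2 + b^2) = sqrt((-18)^2 + 80^2) = sqrt(6724) = 82


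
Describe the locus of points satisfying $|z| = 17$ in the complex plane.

|z| = 17 means sqrt(x^2 + y^2) = 17
This is a circle of radius 17 centered at the origin


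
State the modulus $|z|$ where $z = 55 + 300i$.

|z| = sqrt(a^2 + b^2) = sqrt(55^2 + 300^2) = sqrt(93025) = 305


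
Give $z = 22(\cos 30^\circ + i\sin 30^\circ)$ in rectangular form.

a = r cos θ = 22 * sqrt(3)/2 = 11*sqrt(3)
b = r sin θ = 22 * 1/2 = 11
z = 11*sqrt(3) + 11i


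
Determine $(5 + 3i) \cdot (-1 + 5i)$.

(a1*a2 - b1*b2) + (a1*b2 + b1*a2)i
= (-5 - 15) + (25 + (-3))i
= -20 + 22i


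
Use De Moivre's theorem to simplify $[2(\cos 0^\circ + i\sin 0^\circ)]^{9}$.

By De Moivre: z^n = r^n(cos(nθ) + i sin(nθ))
= 2^9(cos(9*0°) + i sin(9*0°))
= 512(cos 0° + i sin 0°)
= 512


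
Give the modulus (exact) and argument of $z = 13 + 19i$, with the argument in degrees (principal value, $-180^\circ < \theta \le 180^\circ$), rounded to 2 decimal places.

|z| = sqrt(13^2 + 19^2) = sqrt(530)
arg(z) = arctan(b/a) = arctan(19/13) (quadrant-adjusted) = 55.62°


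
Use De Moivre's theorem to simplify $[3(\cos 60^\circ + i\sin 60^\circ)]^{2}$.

By De Moivre: z^n = r^n(cos(nθ) + i sin(nθ))
= 3^2(cos(2*60°) + i sin(2*60°))
= 9(cos 120° + i sin 120°)
= -9/2 + (9*sqrt(3)/2)i


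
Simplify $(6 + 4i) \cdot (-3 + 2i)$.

(a1*a2 - b1*b2) + (a1*b2 + b1*a2)i
= (-18 - 8) + (12 + (-12))i
= -26


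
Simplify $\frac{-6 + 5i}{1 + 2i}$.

Multiply numerator and denominator by conjugate (1 - 2i):
= (-6 + 5i)(1 - 2i) / (1^2 + 2^2)
= (4 + 17i) / 5
= 4/5 + (17/5)i


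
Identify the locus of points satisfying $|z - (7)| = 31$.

|z - z0| = r describes a circle centered at z0 with radius r
Here z0 = 7 and r = 31
Locus: Circle centered at (7, 0) with radius 31


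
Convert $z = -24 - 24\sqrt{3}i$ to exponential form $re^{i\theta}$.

r = |z| = sqrt((-24)^2 + (-24*sqrt(3))^2) = sqrt(576 + 1728) = sqrt(2304) = 48
θ = arctan(b/a) = arctan(-41.5692/-24) (quadrant-adjusted) = 240° = 4π/3
z = 48e^(i*4π/3)


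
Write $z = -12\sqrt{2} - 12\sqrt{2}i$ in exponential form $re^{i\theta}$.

r = |z| = sqrt((-12*sqrt(2))^2 + (-12*sqrt(2))^2) = sqrt(288 + 288) = sqrt(576) = 24
θ = arctan(b/a) = arctan(-16.9706/-16.9706) (quadrant-adjusted) = -135° = -3π/4
z = 24e^(-i*3π/4)


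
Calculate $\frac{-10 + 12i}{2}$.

Divisor is real, so divide each part by 2:
= -5 + 6i


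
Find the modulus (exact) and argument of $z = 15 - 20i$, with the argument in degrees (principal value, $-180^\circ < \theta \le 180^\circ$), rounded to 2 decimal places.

|z| = sqrt(15^2 + (-20)^2) = 25
arg(z) = arctan(b/a) = arctan(-20/15) (quadrant-adjusted) = -53.13°


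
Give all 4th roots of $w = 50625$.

|w| = 50625, arg(w) = 0°
Root modulus = 50625^(1/4) = 15
Root arguments: θ_k = (0° + 360°k)/4 for k = 0, 1, ..., 3
Roots: 15, 15i, -15, -15i


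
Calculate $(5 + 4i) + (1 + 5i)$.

(5 + 1) + (4 + 5)i = 6 + 9i


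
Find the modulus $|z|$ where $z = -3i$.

|z| = sqrt(a^2 + b^2) = sqrt(0^2 + (-3)^2) = sqrt(9) = 3


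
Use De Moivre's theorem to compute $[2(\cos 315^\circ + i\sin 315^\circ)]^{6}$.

By De Moivre: z^n = r^n(cos(nθ) + i sin(nθ))
= 2^6(cos(6*315°) + i sin(6*315°))
= 64(cos 90° + i sin 90°)
= 64i


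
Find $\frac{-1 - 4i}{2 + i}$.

Multiply numerator and denominator by conjugate (2 - i):
= (-1 - 4i)(2 - i) / (2^2 + 1^2)
= (-6 - 7i) / 5
= -6/5 - (7/5)i


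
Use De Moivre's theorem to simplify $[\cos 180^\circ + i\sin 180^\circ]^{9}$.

By De Moivre: z^n = r^n(cos(nθ) + i sin(nθ))
= 1^9(cos(9*180°) + i sin(9*180°))
= 1(cos 180° + i sin 180°)
= -1


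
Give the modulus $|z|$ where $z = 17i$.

|z| = sqrt(a^2 + b^2) = sqrt(0^2 + 17^2) = sqrt(289) = 17


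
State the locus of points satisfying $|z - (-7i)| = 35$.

|z - z0| = r describes a circle centered at z0 with radius r
Here z0 = -7i and r = 35
Locus: Circle centered at (0, -7) with radius 35


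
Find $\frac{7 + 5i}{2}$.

Divisor is real, so divide each part by 2:
= 7/2 + (5/2)i


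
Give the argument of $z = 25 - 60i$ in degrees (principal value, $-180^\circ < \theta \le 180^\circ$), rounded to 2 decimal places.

θ = arctan(b/a) = arctan(-60/25) (quadrant-adjusted) = -67.38°


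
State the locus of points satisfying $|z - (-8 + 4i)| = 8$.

|z - z0| = r describes a circle centered at z0 with radius r
Here z0 = -8 + 4i and r = 8
Locus: Circle centered at (-8, 4) with radius 8


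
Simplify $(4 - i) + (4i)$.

(4 + 0) + (-1 + 4)i = 4 + 3i


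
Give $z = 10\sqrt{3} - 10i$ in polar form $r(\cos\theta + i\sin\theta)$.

r = |z| = sqrt(a^2 + b^2) = sqrt((10*sqrt(3))^2 + (-10)^2) = sqrt(300 + 100) = sqrt(400) = 20
θ = arctan(b/a) = arctan(-10/17.3205) (quadrant-adjusted) = 330°
z = 20(cos 330° + i sin 330°)


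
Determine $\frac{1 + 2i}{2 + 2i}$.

Multiply numerator and denominator by conjugate (2 - 2i):
= (1 + 2i)(2 - 2i) / (2^2 + 2^2)
= (6 + 2i) / 8
Divide through by 2: (3 + i) / 4
= 3/4 + (1/4)i


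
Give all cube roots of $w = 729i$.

|w| = 729, arg(w) = 90°
Root modulus = 729^(1/3) = 9
Root arguments: θ_k = (90° + 360°k)/3 for k = 0, 1, ..., 2
Roots: 9*sqrt(3)/2 + (9/2)i, -9*sqrt(3)/2 + (9/2)i, -9i


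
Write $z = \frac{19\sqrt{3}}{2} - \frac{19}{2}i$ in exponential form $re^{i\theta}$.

r = |z| = sqrt((19*sqrt(3)/2)^2 + (-19/2)^2) = sqrt(1083/4 + 361/4) = sqrt(361) = 19
θ = arctan(b/a) = arctan(-9.5/16.4545) (quadrant-adjusted) = -30° = -π/6
z = 19e^(-i*π/6)


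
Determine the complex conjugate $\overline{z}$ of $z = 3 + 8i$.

If z = a + bi, then conjugate(z) = a - bi
conjugate(3 + 8i) = 3 - 8i


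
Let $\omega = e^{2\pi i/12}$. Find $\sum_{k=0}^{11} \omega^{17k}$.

Let ζ = ω^17 = e^(2πi·17/12). Since 12 ∤ 17, ζ ≠ 1.
Sum = Σ_{k=0}^{11} ζ^k = (ζ^12 - 1)/(ζ - 1) = (ω^{17·12} - 1)/(ζ - 1) = (1 - 1)/(ζ - 1) = 0
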